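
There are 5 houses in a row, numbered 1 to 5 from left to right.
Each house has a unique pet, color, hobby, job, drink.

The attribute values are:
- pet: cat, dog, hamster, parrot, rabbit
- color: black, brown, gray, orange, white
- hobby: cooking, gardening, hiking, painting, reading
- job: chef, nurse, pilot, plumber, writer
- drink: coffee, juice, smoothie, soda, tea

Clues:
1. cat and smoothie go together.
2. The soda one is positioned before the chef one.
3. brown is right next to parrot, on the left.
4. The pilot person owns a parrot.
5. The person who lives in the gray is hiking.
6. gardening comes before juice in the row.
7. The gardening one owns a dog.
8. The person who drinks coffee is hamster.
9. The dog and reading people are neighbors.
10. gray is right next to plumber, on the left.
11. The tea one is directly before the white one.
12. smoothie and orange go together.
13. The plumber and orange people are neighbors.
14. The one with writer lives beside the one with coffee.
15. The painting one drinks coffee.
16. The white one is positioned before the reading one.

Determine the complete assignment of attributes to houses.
Solution:

House | Pet | Color | Hobby | Job | Drink
-----------------------------------------
  1   | rabbit | gray | hiking | nurse | tea
  2   | dog | white | gardening | plumber | soda
  3   | cat | orange | reading | writer | smoothie
  4   | hamster | brown | painting | chef | coffee
  5   | parrot | black | cooking | pilot | juice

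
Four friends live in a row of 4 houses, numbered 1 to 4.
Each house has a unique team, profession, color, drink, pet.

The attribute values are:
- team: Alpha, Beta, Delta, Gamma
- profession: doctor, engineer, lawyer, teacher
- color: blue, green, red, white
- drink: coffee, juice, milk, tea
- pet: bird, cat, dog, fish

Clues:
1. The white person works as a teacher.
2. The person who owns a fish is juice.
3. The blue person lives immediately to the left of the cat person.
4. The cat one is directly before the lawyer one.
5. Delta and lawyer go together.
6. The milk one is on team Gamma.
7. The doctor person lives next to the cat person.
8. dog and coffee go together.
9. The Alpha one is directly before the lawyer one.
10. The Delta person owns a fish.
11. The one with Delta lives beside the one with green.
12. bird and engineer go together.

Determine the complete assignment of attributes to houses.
Solution:

House | Team | Profession | Color | Drink | Pet
-----------------------------------------------
  1   | Beta | doctor | blue | coffee | dog
  2   | Alpha | teacher | white | tea | cat
  3   | Delta | lawyer | red | juice | fish
  4   | Gamma | engineer | green | milk | bird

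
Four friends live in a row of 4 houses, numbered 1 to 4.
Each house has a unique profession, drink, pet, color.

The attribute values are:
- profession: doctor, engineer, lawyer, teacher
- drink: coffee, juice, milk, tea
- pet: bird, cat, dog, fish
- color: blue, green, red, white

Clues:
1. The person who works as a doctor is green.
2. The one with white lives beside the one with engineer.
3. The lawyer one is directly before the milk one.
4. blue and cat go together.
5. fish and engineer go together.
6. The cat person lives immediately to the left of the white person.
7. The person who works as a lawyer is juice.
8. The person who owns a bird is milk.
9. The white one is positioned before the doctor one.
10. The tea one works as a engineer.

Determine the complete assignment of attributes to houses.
Solution:

House | Profession | Drink | Pet | Color
----------------------------------------
  1   | lawyer | juice | cat | blue
  2   | teacher | milk | bird | white
  3   | engineer | tea | fish | red
  4   | doctor | coffee | dog | green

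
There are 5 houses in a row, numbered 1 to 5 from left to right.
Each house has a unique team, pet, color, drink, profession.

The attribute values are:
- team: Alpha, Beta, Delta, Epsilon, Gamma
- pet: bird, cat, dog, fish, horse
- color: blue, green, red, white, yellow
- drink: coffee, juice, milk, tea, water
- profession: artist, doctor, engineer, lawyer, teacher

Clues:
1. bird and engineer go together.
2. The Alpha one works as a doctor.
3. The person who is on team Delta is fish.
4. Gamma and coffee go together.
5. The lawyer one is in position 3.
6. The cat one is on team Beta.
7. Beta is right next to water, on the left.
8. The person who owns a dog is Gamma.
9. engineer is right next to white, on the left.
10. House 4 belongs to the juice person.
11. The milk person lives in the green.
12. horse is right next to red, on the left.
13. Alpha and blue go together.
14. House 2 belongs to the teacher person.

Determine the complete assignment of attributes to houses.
Solution:

House | Team | Pet | Color | Drink | Profession
-----------------------------------------------
  1   | Epsilon | bird | green | milk | engineer
  2   | Beta | cat | white | tea | teacher
  3   | Delta | fish | yellow | water | lawyer
  4   | Alpha | horse | blue | juice | doctor
  5   | Gamma | dog | red | coffee | artist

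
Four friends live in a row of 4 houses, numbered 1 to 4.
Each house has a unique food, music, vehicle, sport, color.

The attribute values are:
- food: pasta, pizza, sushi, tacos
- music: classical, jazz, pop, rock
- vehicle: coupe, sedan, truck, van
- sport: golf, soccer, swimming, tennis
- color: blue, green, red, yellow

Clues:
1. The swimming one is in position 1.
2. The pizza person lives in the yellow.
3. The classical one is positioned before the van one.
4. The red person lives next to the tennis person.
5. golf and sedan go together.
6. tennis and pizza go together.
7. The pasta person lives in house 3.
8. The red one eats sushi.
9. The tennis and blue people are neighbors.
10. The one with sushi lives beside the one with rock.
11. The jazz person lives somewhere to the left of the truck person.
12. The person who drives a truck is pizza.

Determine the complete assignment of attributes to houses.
Solution:

House | Food | Music | Vehicle | Sport | Color
----------------------------------------------
  1   | sushi | jazz | coupe | swimming | red
  2   | pizza | rock | truck | tennis | yellow
  3   | pasta | classical | sedan | golf | blue
  4   | tacos | pop | van | soccer | green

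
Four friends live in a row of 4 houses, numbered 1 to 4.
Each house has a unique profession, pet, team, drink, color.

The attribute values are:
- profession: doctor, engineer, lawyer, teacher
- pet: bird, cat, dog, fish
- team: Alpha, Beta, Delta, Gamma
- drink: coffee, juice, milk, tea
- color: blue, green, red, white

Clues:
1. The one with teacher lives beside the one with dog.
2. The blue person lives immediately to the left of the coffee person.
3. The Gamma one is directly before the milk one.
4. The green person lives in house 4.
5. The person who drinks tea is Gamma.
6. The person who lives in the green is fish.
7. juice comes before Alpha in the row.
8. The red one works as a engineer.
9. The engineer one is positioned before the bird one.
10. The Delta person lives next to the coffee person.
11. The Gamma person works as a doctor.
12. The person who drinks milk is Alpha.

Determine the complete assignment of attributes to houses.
Solution:

House | Profession | Pet | Team | Drink | Color
-----------------------------------------------
  1   | teacher | cat | Delta | juice | blue
  2   | engineer | dog | Beta | coffee | red
  3   | doctor | bird | Gamma | tea | white
  4   | lawyer | fish | Alpha | milk | green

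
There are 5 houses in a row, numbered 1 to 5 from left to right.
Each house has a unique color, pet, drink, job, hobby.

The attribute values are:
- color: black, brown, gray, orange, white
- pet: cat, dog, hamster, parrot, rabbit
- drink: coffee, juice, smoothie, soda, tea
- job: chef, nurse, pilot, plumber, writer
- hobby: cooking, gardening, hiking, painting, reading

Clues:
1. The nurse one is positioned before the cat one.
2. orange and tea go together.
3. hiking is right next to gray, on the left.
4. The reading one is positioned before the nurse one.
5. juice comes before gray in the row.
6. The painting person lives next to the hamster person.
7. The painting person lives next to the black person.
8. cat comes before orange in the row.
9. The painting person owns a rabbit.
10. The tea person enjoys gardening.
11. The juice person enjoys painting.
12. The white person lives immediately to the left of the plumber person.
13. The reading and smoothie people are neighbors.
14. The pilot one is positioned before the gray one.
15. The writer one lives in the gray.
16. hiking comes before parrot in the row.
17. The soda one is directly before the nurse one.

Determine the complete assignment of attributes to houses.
Solution:

House | Color | Pet | Drink | Job | Hobby
-----------------------------------------
  1   | white | rabbit | juice | pilot | painting
  2   | black | hamster | soda | plumber | reading
  3   | brown | dog | smoothie | nurse | hiking
  4   | gray | cat | coffee | writer | cooking
  5   | orange | parrot | tea | chef | gardening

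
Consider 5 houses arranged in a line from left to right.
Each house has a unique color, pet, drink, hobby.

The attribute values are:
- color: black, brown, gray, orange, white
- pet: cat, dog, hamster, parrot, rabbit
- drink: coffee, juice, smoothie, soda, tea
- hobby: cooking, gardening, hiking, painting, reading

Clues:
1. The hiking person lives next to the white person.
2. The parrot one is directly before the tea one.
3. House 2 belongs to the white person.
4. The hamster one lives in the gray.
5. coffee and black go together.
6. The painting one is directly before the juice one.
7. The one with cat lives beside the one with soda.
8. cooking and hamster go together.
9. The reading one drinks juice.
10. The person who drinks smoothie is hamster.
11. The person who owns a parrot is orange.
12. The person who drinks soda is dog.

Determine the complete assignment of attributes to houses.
Solution:

House | Color | Pet | Drink | Hobby
-----------------------------------
  1   | black | cat | coffee | hiking
  2   | white | dog | soda | painting
  3   | orange | parrot | juice | reading
  4   | brown | rabbit | tea | gardening
  5   | gray | hamster | smoothie | cooking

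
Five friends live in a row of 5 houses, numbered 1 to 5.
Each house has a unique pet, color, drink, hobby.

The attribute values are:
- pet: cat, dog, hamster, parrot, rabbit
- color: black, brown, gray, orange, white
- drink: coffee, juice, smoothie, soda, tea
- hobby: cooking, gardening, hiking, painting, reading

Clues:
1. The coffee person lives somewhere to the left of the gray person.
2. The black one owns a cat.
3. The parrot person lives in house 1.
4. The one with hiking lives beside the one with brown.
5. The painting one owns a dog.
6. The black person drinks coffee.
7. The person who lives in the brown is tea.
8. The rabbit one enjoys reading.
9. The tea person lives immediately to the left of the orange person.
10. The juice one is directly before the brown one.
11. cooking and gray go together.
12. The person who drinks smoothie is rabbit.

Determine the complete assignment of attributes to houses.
Solution:

House | Pet | Color | Drink | Hobby
-----------------------------------
  1   | parrot | white | juice | hiking
  2   | dog | brown | tea | painting
  3   | rabbit | orange | smoothie | reading
  4   | cat | black | coffee | gardening
  5   | hamster | gray | soda | cooking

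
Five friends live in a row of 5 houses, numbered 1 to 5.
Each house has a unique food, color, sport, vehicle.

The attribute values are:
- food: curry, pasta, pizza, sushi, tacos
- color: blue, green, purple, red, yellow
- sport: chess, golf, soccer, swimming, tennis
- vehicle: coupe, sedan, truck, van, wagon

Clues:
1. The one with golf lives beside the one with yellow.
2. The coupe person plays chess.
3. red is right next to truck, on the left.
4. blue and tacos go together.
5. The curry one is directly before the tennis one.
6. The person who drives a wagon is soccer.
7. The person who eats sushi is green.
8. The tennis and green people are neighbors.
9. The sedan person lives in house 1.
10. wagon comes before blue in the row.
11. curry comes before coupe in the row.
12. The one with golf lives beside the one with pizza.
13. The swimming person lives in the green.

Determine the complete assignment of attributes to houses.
Solution:

House | Food | Color | Sport | Vehicle
--------------------------------------
  1   | curry | red | golf | sedan
  2   | pizza | yellow | tennis | truck
  3   | sushi | green | swimming | van
  4   | pasta | purple | soccer | wagon
  5   | tacos | blue | chess | coupe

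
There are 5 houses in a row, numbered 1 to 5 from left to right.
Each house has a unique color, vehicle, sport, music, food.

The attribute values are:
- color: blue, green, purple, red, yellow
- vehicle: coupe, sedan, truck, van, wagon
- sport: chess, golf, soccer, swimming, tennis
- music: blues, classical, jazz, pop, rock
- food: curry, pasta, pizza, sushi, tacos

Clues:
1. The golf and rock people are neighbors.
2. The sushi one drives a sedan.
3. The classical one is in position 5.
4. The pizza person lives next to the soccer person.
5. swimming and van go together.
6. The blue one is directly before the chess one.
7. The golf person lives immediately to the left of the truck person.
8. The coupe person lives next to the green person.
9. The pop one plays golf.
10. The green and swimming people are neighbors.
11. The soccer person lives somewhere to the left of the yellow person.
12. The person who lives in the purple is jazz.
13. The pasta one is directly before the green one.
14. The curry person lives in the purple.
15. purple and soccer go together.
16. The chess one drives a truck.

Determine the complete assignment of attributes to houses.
Solution:

House | Color | Vehicle | Sport | Music | Food
----------------------------------------------
  1   | blue | coupe | golf | pop | pasta
  2   | green | truck | chess | rock | tacos
  3   | red | van | swimming | blues | pizza
  4   | purple | wagon | soccer | jazz | curry
  5   | yellow | sedan | tennis | classical | sushi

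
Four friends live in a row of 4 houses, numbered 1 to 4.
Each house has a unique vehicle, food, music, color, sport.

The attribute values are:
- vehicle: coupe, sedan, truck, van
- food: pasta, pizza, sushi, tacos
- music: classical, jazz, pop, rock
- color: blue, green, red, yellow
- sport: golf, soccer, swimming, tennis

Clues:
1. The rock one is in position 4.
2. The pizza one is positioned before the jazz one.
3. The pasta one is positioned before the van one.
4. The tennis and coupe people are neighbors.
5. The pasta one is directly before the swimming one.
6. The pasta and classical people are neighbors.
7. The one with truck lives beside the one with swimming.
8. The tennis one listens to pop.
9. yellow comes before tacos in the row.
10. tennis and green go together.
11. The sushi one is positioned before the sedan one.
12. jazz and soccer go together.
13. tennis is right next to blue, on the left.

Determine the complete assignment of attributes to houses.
Solution:

House | Vehicle | Food | Music | Color | Sport
----------------------------------------------
  1   | truck | pasta | pop | green | tennis
  2   | coupe | pizza | classical | blue | swimming
  3   | van | sushi | jazz | yellow | soccer
  4   | sedan | tacos | rock | red | golf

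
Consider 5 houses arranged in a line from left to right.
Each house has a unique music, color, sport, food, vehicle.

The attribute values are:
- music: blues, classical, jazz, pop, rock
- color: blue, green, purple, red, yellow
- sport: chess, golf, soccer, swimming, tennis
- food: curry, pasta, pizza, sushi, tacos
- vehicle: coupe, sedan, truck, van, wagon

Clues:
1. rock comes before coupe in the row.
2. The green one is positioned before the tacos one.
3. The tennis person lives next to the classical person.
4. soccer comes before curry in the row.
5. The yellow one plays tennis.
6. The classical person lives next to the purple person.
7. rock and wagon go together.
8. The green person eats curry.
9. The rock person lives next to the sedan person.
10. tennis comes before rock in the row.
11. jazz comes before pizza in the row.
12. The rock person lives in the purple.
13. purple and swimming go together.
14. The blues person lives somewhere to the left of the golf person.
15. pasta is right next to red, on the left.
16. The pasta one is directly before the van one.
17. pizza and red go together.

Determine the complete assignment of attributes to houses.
Solution:

House | Music | Color | Sport | Food | Vehicle
----------------------------------------------
  1   | jazz | yellow | tennis | pasta | truck
  2   | classical | red | soccer | pizza | van
  3   | rock | purple | swimming | sushi | wagon
  4   | blues | green | chess | curry | sedan
  5   | pop | blue | golf | tacos | coupe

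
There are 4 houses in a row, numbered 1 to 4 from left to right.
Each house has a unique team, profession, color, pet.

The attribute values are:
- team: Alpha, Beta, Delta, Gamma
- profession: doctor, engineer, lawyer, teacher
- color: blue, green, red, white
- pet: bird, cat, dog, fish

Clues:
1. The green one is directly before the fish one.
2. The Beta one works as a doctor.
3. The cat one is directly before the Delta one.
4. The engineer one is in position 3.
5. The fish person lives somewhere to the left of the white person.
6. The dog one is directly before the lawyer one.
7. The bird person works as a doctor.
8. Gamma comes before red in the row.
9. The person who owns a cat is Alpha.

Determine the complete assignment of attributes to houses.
Solution:

House | Team | Profession | Color | Pet
---------------------------------------
  1   | Gamma | teacher | blue | dog
  2   | Alpha | lawyer | green | cat
  3   | Delta | engineer | red | fish
  4   | Beta | doctor | white | bird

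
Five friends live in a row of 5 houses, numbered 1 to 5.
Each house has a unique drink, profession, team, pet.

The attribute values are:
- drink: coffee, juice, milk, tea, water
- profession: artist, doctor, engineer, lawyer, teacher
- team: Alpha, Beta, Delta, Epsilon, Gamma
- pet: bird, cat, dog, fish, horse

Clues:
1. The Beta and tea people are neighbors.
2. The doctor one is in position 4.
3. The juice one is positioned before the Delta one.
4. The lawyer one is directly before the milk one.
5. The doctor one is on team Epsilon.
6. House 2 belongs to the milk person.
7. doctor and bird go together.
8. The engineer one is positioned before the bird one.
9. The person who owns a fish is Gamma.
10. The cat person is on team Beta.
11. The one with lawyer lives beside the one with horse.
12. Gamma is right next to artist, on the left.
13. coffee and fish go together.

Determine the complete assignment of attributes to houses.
Solution:

House | Drink | Profession | Team | Pet
---------------------------------------
  1   | coffee | lawyer | Gamma | fish
  2   | milk | artist | Alpha | horse
  3   | juice | engineer | Beta | cat
  4   | tea | doctor | Epsilon | bird
  5   | water | teacher | Delta | dog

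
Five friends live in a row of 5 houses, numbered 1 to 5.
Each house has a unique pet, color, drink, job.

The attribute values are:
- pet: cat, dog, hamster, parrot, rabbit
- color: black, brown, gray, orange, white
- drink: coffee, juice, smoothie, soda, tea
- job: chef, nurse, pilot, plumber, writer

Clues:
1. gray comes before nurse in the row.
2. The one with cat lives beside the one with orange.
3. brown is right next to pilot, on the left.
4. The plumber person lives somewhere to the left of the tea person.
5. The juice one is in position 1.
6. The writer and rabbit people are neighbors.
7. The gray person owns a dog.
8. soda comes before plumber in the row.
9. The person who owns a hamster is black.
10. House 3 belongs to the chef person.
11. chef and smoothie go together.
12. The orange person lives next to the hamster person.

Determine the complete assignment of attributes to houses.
Solution:

House | Pet | Color | Drink | Job
---------------------------------
  1   | cat | brown | juice | writer
  2   | rabbit | orange | soda | pilot
  3   | hamster | black | smoothie | chef
  4   | dog | gray | coffee | plumber
  5   | parrot | white | tea | nurse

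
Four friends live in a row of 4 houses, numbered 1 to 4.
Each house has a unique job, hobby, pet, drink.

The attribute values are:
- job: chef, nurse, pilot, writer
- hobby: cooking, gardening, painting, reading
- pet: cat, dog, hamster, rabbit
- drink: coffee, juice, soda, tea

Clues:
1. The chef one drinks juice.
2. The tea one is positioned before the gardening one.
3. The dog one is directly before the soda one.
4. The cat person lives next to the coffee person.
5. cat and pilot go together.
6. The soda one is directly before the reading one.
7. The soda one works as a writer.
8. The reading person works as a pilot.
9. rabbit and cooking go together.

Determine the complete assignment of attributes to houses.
Solution:

House | Job | Hobby | Pet | Drink
---------------------------------
  1   | chef | painting | dog | juice
  2   | writer | cooking | rabbit | soda
  3   | pilot | reading | cat | tea
  4   | nurse | gardening | hamster | coffee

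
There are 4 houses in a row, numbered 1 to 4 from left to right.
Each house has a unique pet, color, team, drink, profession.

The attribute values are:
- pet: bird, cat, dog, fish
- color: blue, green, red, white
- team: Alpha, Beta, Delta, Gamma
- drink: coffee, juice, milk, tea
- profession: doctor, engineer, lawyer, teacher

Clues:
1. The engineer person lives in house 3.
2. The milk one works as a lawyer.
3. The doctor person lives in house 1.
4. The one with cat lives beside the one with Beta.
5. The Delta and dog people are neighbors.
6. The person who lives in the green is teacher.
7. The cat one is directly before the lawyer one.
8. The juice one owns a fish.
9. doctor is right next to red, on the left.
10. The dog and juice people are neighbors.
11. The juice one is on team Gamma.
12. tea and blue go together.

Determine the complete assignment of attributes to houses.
Solution:

House | Pet | Color | Team | Drink | Profession
-----------------------------------------------
  1   | cat | blue | Delta | tea | doctor
  2   | dog | red | Beta | milk | lawyer
  3   | fish | white | Gamma | juice | engineer
  4   | bird | green | Alpha | coffee | teacher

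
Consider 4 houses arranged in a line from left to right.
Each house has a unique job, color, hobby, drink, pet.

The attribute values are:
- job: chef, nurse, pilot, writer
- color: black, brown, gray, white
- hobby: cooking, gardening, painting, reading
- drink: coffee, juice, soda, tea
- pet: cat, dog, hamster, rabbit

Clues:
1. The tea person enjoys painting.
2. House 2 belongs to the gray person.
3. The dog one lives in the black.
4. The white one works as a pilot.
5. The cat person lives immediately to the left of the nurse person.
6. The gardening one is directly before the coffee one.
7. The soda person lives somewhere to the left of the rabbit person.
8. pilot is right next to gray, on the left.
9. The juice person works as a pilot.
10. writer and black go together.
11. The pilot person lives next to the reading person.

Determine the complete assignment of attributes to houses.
Solution:

House | Job | Color | Hobby | Drink | Pet
-----------------------------------------
  1   | pilot | white | gardening | juice | cat
  2   | nurse | gray | reading | coffee | hamster
  3   | writer | black | cooking | soda | dog
  4   | chef | brown | painting | tea | rabbit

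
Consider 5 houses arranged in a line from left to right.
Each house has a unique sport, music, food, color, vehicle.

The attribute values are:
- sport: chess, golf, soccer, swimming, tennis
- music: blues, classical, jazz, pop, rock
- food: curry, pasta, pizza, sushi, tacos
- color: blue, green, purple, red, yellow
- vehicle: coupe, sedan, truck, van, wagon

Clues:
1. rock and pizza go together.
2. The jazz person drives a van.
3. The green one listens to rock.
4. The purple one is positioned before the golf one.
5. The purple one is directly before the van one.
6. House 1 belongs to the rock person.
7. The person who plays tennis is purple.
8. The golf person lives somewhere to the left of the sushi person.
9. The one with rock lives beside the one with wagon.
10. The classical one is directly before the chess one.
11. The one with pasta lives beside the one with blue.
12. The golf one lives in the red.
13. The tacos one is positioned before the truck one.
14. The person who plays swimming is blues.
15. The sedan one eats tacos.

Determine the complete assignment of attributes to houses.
Solution:

House | Sport | Music | Food | Color | Vehicle
----------------------------------------------
  1   | soccer | rock | pizza | green | coupe
  2   | tennis | classical | pasta | purple | wagon
  3   | chess | jazz | curry | blue | van
  4   | golf | pop | tacos | red | sedan
  5   | swimming | blues | sushi | yellow | truck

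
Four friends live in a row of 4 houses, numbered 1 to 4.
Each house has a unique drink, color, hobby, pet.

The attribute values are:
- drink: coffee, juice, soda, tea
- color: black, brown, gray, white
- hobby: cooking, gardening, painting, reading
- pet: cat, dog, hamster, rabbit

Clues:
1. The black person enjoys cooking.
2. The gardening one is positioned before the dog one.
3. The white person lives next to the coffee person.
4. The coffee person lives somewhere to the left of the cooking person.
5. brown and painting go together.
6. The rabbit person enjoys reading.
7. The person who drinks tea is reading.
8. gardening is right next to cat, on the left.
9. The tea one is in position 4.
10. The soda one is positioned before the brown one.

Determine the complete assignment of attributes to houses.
Solution:

House | Drink | Color | Hobby | Pet
-----------------------------------
  1   | soda | white | gardening | hamster
  2   | coffee | brown | painting | cat
  3   | juice | black | cooking | dog
  4   | tea | gray | reading | rabbit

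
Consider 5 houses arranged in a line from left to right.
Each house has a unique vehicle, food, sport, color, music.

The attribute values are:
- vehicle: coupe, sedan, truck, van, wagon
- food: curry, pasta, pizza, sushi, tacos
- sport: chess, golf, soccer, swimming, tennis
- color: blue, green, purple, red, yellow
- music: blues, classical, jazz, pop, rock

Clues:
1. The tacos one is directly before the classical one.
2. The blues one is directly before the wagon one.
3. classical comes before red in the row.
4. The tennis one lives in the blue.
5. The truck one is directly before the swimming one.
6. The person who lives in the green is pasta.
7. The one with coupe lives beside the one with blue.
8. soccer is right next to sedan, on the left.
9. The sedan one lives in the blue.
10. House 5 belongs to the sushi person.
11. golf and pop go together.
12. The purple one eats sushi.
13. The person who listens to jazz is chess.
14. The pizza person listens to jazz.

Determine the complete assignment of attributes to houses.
Solution:

House | Vehicle | Food | Sport | Color | Music
----------------------------------------------
  1   | coupe | tacos | soccer | yellow | rock
  2   | sedan | curry | tennis | blue | classical
  3   | truck | pizza | chess | red | jazz
  4   | van | pasta | swimming | green | blues
  5   | wagon | sushi | golf | purple | pop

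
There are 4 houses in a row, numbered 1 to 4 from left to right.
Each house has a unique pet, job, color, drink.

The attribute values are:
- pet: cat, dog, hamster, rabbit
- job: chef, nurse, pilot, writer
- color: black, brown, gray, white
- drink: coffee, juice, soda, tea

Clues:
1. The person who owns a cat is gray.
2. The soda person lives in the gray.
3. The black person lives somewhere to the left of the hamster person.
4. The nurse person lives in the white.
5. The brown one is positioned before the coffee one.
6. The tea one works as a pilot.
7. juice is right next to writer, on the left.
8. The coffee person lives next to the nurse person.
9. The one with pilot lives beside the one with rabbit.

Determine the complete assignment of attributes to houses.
Solution:

House | Pet | Job | Color | Drink
---------------------------------
  1   | dog | pilot | brown | tea
  2   | rabbit | chef | black | coffee
  3   | hamster | nurse | white | juice
  4   | cat | writer | gray | soda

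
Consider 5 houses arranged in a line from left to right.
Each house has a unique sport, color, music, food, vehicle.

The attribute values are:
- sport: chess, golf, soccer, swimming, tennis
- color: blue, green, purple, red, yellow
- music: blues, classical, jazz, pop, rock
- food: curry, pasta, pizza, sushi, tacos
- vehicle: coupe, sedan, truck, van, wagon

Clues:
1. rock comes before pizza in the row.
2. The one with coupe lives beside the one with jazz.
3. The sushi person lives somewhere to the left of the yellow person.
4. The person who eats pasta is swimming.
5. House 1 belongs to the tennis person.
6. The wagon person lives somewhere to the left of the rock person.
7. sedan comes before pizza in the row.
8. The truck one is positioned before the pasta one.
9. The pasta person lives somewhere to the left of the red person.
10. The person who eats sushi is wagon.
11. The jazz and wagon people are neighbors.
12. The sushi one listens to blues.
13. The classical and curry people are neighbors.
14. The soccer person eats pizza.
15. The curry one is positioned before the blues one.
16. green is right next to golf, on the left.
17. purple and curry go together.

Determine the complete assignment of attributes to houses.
Solution:

House | Sport | Color | Music | Food | Vehicle
----------------------------------------------
  1   | tennis | green | classical | tacos | coupe
  2   | golf | purple | jazz | curry | truck
  3   | chess | blue | blues | sushi | wagon
  4   | swimming | yellow | rock | pasta | sedan
  5   | soccer | red | pop | pizza | van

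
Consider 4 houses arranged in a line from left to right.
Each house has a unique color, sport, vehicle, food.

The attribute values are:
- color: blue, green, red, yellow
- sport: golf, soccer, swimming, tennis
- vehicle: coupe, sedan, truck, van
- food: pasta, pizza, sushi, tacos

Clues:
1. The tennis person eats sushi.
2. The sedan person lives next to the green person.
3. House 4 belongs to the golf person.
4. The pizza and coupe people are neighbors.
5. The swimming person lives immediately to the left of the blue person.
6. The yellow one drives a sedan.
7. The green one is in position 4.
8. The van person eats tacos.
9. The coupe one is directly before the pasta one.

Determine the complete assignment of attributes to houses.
Solution:

House | Color | Sport | Vehicle | Food
--------------------------------------
  1   | red | swimming | truck | pizza
  2   | blue | tennis | coupe | sushi
  3   | yellow | soccer | sedan | pasta
  4   | green | golf | van | tacos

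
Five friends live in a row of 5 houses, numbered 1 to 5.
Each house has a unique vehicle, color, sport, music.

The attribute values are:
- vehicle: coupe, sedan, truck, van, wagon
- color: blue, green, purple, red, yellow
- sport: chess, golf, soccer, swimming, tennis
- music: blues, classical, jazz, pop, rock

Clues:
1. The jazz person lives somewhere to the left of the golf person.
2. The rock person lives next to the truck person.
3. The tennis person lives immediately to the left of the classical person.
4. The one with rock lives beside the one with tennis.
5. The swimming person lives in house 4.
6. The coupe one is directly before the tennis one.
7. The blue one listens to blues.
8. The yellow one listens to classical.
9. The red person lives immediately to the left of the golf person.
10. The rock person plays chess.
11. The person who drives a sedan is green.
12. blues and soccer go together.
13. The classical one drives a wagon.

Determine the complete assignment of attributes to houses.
Solution:

House | Vehicle | Color | Sport | Music
---------------------------------------
  1   | coupe | purple | chess | rock
  2   | truck | red | tennis | jazz
  3   | wagon | yellow | golf | classical
  4   | sedan | green | swimming | pop
  5   | van | blue | soccer | blues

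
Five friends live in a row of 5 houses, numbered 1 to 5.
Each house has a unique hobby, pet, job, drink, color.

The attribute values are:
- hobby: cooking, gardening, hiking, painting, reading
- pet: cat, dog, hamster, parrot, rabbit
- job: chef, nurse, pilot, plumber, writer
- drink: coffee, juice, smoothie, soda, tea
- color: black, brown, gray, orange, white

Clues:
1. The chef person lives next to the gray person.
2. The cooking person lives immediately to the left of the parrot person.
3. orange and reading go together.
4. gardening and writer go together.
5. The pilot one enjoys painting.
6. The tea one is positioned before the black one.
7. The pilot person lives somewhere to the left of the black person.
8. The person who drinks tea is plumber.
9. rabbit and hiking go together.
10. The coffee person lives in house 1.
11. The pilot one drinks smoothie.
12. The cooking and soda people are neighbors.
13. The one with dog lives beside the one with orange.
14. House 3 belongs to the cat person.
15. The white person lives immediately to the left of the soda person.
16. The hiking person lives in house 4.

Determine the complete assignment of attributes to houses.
Solution:

House | Hobby | Pet | Job | Drink | Color
-----------------------------------------
  1   | cooking | dog | nurse | coffee | white
  2   | reading | parrot | chef | soda | orange
  3   | painting | cat | pilot | smoothie | gray
  4   | hiking | rabbit | plumber | tea | brown
  5   | gardening | hamster | writer | juice | black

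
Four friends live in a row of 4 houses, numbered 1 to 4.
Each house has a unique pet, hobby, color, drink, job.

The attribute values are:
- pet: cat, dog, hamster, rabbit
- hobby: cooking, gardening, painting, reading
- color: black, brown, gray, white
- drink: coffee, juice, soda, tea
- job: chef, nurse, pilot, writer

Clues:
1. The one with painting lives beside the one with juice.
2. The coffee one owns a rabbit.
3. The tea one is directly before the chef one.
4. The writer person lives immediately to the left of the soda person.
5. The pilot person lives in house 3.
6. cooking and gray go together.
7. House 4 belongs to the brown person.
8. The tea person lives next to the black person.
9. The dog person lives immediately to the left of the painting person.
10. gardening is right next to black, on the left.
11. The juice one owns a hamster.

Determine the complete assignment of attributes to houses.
Solution:

House | Pet | Hobby | Color | Drink | Job
-----------------------------------------
  1   | dog | gardening | white | tea | writer
  2   | cat | painting | black | soda | chef
  3   | hamster | cooking | gray | juice | pilot
  4   | rabbit | reading | brown | coffee | nurse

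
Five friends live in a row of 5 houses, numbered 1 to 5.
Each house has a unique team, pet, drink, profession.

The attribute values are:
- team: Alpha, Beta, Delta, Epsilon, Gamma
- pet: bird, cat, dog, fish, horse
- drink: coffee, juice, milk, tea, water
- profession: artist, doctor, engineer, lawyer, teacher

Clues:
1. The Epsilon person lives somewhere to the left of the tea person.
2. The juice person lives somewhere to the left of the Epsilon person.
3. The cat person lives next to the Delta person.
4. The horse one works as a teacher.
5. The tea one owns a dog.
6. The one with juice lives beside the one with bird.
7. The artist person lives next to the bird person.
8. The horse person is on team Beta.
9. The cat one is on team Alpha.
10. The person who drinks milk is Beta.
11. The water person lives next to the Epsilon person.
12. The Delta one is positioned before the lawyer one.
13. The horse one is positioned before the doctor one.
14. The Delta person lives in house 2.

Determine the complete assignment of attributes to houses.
Solution:

House | Team | Pet | Drink | Profession
---------------------------------------
  1   | Alpha | cat | juice | artist
  2   | Delta | bird | water | engineer
  3   | Epsilon | fish | coffee | lawyer
  4   | Beta | horse | milk | teacher
  5   | Gamma | dog | tea | doctor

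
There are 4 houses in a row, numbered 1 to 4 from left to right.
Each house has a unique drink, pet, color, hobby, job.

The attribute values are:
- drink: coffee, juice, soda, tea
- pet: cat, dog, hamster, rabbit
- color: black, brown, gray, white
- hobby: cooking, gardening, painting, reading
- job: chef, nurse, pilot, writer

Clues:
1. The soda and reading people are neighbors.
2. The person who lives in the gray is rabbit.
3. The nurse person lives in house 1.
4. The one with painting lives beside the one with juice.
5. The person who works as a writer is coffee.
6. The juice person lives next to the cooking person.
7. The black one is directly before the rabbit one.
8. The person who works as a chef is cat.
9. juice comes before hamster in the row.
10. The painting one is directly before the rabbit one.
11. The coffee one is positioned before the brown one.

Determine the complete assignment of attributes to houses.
Solution:

House | Drink | Pet | Color | Hobby | Job
-----------------------------------------
  1   | soda | dog | black | painting | nurse
  2   | juice | rabbit | gray | reading | pilot
  3   | coffee | hamster | white | cooking | writer
  4   | tea | cat | brown | gardening | chef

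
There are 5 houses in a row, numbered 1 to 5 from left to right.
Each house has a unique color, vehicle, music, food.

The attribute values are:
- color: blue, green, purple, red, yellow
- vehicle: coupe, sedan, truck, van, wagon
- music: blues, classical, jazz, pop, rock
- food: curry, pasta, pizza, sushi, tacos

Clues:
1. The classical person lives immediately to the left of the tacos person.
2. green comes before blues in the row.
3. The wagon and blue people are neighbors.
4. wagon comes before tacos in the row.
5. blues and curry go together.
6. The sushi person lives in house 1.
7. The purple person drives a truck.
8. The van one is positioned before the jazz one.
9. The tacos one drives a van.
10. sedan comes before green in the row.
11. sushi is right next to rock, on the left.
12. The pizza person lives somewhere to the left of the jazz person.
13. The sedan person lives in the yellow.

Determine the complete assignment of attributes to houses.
Solution:

House | Color | Vehicle | Music | Food
--------------------------------------
  1   | red | wagon | classical | sushi
  2   | blue | van | rock | tacos
  3   | yellow | sedan | pop | pizza
  4   | green | coupe | jazz | pasta
  5   | purple | truck | blues | curry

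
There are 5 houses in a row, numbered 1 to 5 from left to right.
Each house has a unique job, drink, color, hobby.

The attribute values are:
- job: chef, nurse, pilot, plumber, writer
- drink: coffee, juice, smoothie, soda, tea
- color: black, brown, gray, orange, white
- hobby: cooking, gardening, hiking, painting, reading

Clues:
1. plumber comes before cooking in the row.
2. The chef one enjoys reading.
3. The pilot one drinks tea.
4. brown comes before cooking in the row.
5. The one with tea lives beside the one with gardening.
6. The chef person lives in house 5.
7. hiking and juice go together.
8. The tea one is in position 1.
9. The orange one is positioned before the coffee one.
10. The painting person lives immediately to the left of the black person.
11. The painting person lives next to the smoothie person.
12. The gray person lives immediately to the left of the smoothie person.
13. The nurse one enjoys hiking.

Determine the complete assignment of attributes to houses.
Solution:

House | Job | Drink | Color | Hobby
-----------------------------------
  1   | pilot | tea | gray | painting
  2   | plumber | smoothie | black | gardening
  3   | nurse | juice | brown | hiking
  4   | writer | soda | orange | cooking
  5   | chef | coffee | white | reading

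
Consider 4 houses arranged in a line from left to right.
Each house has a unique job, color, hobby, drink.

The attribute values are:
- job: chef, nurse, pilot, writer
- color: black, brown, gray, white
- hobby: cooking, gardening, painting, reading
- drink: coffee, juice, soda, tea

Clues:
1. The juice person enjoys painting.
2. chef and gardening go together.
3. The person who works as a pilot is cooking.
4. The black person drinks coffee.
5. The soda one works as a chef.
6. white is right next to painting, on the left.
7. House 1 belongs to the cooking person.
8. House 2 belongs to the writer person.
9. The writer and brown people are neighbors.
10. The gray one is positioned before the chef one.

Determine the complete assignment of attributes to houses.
Solution:

House | Job | Color | Hobby | Drink
-----------------------------------
  1   | pilot | white | cooking | tea
  2   | writer | gray | painting | juice
  3   | chef | brown | gardening | soda
  4   | nurse | black | reading | coffee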